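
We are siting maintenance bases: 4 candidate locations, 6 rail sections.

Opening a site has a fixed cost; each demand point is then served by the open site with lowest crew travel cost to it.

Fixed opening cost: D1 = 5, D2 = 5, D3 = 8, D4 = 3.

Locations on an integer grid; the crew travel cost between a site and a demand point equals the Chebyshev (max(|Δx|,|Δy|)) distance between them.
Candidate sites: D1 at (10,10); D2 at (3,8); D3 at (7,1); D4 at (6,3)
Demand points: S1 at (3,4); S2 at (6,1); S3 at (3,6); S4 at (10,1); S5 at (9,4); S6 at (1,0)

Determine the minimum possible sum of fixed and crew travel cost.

Open {D4}: assign each demand point to its cheapest open site.
  S1→D4 3, S2→D4 2, S3→D4 3, S4→D4 4, S5→D4 3, S6→D4 5
  crew travel cost 20, fixed 3 → total 23.
Compare {D2, D4}: crew travel cost 19 + fixed 8 = 27.
Compare {D1, D4}: crew travel cost 20 + fixed 8 = 28.
Compare {D3, D4}: crew travel cost 18 + fixed 11 = 29.
All other subsets cost ≥ 27. Minimum total cost: 23.

23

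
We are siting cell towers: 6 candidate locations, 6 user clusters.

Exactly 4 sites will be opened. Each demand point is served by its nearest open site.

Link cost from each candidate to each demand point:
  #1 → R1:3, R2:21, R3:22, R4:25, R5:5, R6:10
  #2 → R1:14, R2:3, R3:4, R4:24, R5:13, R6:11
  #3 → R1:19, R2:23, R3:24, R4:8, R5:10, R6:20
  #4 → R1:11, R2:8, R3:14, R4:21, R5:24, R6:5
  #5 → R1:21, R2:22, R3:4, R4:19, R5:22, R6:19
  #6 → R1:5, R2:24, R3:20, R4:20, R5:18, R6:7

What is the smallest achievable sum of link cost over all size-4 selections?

Open {#1, #2, #3, #4}.
  R1→#1 3, R2→#2 3, R3→#2 4, R4→#3 8, R5→#1 5, R6→#4 5  ⇒ total 28.
Compare {#1, #2, #3, #6}: total 30.
Compare {#1, #2, #3, #5}: total 33.
No size-4 selection does better; minimum is 28.

28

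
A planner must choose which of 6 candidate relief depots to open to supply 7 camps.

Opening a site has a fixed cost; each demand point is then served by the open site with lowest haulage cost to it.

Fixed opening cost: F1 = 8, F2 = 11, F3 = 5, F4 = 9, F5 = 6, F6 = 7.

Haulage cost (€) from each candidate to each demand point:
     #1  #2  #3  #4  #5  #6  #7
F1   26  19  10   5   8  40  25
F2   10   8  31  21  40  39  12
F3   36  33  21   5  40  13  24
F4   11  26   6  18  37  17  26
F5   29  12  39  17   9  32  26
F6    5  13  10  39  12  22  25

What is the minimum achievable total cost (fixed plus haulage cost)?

Open {F2, F3, F6}: assign each demand point to its cheapest open site.
  #1→F6 5, #2→F2 8, #3→F6 10, #4→F3 5, #5→F6 12, #6→F3 13, #7→F2 12
  haulage cost 65, fixed 23 → total 88.
Compare {F1, F2, F3}: haulage cost 66 + fixed 24 = 90.
Compare {F2, F3, F5, F6}: haulage cost 62 + fixed 29 = 91.
Compare {F1, F2, F3, F6}: haulage cost 61 + fixed 31 = 92.
All other subsets cost ≥ 90. Minimum total cost: 88.

88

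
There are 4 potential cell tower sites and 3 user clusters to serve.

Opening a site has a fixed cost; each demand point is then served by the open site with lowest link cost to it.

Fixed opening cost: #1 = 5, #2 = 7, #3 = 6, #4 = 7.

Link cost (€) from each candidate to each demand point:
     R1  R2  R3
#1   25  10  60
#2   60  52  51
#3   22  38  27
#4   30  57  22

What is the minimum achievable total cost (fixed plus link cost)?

Open {#1, #4}: assign each demand point to its cheapest open site.
  R1→#1 25, R2→#1 10, R3→#4 22
  link cost 57, fixed 12 → total 69.
Compare {#1, #3}: link cost 59 + fixed 11 = 70.
Compare {#1, #3, #4}: link cost 54 + fixed 18 = 72.
Compare {#1, #2, #4}: link cost 57 + fixed 19 = 76.
All other subsets cost ≥ 70. Minimum total cost: 69.

69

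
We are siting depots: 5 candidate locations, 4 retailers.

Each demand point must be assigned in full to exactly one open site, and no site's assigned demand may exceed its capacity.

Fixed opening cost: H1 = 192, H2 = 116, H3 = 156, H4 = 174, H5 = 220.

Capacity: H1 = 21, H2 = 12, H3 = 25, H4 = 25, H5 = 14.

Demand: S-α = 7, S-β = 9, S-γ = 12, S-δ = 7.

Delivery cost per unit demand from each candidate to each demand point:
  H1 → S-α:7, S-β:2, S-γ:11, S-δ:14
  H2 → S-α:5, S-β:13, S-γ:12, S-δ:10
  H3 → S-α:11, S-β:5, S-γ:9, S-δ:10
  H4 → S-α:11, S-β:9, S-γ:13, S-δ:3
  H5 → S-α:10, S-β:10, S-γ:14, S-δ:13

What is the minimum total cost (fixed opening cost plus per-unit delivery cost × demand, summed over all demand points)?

Open {H3, H4}; cheapest assignment that respects the capacities:
  H3 (cap 25, load 21): S-β, S-γ — cost 9×5 + 12×9 = 153
  H4 (cap 25, load 14): S-α, S-δ — cost 7×11 + 7×3 = 98
  Shipping 251, fixed 330 → total 581.
  Any other capacity-feasible assignment to {H3, H4} ships for at least 251.
Compare {H1, H3}: its best feasible assignment gives total 593.
Compare {H2, H3}: its best feasible assignment gives total 608.
Every other set of open sites that can feasibly serve all demand totals ≥ 593 even under its best assignment. Minimum: 581.

581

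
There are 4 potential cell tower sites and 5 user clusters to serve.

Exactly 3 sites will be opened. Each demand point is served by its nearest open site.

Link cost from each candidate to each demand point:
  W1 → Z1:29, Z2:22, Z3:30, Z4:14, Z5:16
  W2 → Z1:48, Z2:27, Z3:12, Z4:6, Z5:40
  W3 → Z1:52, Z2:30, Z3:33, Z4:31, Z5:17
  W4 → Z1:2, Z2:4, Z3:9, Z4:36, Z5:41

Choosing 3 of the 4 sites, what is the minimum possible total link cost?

37

Open {W1, W2, W4}.
  Z1→W4 2, Z2→W4 4, Z3→W4 9, Z4→W2 6, Z5→W1 16  ⇒ total 37.
Compare {W2, W3, W4}: total 38.
Compare {W1, W3, W4}: total 45.
No size-3 selection does better; minimum is 37.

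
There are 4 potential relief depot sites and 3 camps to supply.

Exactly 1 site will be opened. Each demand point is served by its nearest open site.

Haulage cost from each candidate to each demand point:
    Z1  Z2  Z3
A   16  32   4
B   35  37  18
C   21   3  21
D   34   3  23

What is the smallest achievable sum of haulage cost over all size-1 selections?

45

Open {C}.
  Z1→C 21, Z2→C 3, Z3→C 21  ⇒ total 45.
Compare {A}: total 52.
Compare {D}: total 60.
No size-1 selection does better; minimum is 45.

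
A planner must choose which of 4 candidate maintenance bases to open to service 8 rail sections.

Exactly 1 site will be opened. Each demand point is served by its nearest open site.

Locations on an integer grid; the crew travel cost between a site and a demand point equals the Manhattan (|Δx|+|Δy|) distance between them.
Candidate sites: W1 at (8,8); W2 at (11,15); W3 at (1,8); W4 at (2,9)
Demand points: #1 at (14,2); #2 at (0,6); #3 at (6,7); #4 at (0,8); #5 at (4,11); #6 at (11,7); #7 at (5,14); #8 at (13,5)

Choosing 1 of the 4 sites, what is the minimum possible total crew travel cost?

Open {W1}.
  #1→W1 12, #2→W1 10, #3→W1 3, #4→W1 8, #5→W1 7, #6→W1 4, #7→W1 9, #8→W1 8  ⇒ total 61.
Compare {W3}: total 71.
Compare {W4}: total 71.
No size-1 selection does better; minimum is 61.

61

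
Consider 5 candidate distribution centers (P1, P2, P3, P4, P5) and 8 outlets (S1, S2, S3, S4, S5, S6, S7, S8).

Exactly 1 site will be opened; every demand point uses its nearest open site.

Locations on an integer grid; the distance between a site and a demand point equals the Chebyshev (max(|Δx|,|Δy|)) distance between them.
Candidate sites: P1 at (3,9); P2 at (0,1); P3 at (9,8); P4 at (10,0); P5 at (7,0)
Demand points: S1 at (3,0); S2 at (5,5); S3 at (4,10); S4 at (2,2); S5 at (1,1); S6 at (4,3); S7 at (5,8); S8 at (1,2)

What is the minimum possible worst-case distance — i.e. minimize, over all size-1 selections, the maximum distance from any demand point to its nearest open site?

8

Open {P3}.
  Farthest demand point is S1 at distance 8 (to P3); all others are ≤ 8.
With {P1} the worst case is 9.
With {P2} the worst case is 9.
No size-1 selection achieves below 8.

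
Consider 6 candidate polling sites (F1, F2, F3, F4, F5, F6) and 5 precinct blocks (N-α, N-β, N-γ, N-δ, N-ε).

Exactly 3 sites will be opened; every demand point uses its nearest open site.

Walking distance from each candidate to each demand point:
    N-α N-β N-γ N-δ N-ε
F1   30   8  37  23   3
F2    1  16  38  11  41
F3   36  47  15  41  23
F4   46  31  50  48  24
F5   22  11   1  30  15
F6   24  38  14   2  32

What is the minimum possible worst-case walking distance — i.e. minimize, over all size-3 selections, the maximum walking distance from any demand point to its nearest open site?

11

Open {F1, F2, F5}.
  Farthest demand point is N-δ at walking distance 11 (to F2); all others are ≤ 11.
With {F1, F2, F6} the worst case is 14.
With {F1, F2, F3} the worst case is 15.
No size-3 selection achieves below 11.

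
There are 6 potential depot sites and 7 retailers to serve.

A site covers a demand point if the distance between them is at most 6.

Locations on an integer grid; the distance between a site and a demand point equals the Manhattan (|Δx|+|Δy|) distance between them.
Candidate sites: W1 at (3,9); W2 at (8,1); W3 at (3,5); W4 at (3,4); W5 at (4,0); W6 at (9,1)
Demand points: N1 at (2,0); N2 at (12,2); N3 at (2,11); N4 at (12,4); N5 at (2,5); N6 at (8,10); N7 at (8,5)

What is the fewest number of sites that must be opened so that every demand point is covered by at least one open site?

Coverage sets (demand points within 6 of each site):
  W1: {N3, N5, N6}
  W2: {N2, N7}
  W3: {N1, N5, N7}
  W4: {N1, N5, N7}
  W5: {N1}
  W6: {N2, N4, N7}
No 2 sites suffice: every size-2 union leaves at least one demand point uncovered.
But {W1, W3, W6} covers everything, so the minimum is 3.

3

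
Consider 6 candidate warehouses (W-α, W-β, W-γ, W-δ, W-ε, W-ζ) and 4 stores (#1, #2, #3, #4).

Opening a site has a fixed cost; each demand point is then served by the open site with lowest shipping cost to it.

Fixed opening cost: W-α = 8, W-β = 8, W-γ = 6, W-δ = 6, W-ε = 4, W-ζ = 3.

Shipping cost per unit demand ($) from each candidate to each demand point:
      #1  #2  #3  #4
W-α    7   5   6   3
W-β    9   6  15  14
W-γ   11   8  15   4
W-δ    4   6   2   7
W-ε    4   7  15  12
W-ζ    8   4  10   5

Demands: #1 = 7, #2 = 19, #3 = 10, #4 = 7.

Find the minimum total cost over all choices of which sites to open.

162

Open {W-α, W-δ, W-ζ}: assign each demand point to its cheapest open site.
  #1→W-δ 7×4=28, #2→W-ζ 19×4=76, #3→W-δ 10×2=20, #4→W-α 7×3=21
  shipping cost 145, fixed 17 → total 162.
Compare {W-α, W-δ, W-ε, W-ζ}: shipping cost 145 + fixed 21 = 166.
Compare {W-γ, W-δ, W-ζ}: shipping cost 152 + fixed 15 = 167.
Compare {W-δ, W-ζ}: shipping cost 159 + fixed 9 = 168.
All other subsets cost ≥ 166. Minimum total cost: 162.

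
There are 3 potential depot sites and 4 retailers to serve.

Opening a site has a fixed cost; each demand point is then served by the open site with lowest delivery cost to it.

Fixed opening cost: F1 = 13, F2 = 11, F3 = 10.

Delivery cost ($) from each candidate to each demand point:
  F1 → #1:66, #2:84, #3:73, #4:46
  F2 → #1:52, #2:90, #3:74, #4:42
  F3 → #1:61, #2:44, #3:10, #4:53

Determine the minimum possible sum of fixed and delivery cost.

Open {F2, F3}: assign each demand point to its cheapest open site.
  #1→F2 52, #2→F3 44, #3→F3 10, #4→F2 42
  delivery cost 148, fixed 21 → total 169.
Compare {F3}: delivery cost 168 + fixed 10 = 178.
Compare {F1, F2, F3}: delivery cost 148 + fixed 34 = 182.
Compare {F1, F3}: delivery cost 161 + fixed 23 = 184.
All other subsets cost ≥ 178. Minimum total cost: 169.

169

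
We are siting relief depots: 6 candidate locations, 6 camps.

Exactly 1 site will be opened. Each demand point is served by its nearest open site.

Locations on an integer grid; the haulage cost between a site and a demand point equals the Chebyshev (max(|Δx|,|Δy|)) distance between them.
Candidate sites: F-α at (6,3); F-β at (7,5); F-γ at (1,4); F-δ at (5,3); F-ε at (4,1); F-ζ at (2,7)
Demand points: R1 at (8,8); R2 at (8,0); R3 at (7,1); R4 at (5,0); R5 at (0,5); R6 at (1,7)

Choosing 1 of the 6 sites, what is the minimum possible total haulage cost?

Open {F-δ}.
  R1→F-δ 5, R2→F-δ 3, R3→F-δ 2, R4→F-δ 3, R5→F-δ 5, R6→F-δ 4  ⇒ total 22.
Compare {F-α}: total 24.
Compare {F-ε}: total 25.
No size-1 selection does better; minimum is 22.

22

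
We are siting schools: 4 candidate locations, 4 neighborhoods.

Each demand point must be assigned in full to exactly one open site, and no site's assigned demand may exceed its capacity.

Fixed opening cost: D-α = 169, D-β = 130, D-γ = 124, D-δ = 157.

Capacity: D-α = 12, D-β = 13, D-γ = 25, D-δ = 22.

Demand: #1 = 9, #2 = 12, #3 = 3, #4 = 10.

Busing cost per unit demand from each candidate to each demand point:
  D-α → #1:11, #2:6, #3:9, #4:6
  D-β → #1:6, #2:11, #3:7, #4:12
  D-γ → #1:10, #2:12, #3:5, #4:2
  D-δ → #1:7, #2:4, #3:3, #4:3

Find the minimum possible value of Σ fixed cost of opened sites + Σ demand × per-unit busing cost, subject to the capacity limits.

427

Open {D-γ, D-δ}; cheapest assignment that respects the capacities:
  D-γ (cap 25, load 13): #3, #4 — cost 3×5 + 10×2 = 35
  D-δ (cap 22, load 21): #1, #2 — cost 9×7 + 12×4 = 111
  Shipping 146, fixed 281 → total 427.
  Any other capacity-feasible assignment to {D-γ, D-δ} ships for at least 146.
Compare {D-β, D-δ}: its best feasible assignment gives total 440.
Compare {D-β, D-γ}: its best feasible assignment gives total 487.
Every other set of open sites that can feasibly serve all demand totals ≥ 440 even under its best assignment. Minimum: 427.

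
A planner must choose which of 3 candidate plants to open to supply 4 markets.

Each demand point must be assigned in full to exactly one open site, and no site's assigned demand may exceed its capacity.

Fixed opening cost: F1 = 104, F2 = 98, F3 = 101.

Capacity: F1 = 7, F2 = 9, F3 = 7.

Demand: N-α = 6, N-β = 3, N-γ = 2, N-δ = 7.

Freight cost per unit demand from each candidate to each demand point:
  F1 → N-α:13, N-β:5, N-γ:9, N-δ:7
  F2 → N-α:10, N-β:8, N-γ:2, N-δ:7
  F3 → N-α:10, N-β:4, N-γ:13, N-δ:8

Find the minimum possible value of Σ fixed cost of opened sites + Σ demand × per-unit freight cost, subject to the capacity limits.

Open {F1, F2, F3}; cheapest assignment that respects the capacities:
  F1 (cap 7, load 7): N-δ — cost 7×7 = 49
  F2 (cap 9, load 8): N-α, N-γ — cost 6×10 + 2×2 = 64
  F3 (cap 7, load 3): N-β — cost 3×4 = 12
  Shipping 125, fixed 303 → total 428.
  Any other capacity-feasible assignment to {F1, F2, F3} ships for at least 125.
Total demand is 18 and no other set of sites has combined capacity ≥ 18, so {F1, F2, F3} is the only feasible choice of open sites. Minimum: 428.

428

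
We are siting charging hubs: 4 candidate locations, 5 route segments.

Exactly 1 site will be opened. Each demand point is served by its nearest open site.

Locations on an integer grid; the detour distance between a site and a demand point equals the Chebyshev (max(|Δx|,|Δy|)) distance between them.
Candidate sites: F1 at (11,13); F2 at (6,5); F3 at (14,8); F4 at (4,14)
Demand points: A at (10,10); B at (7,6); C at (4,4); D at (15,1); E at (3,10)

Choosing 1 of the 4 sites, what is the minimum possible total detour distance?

Open {F2}.
  A→F2 5, B→F2 1, C→F2 2, D→F2 9, E→F2 5  ⇒ total 22.
Compare {F1}: total 39.
Compare {F3}: total 39.
No size-1 selection does better; minimum is 22.

22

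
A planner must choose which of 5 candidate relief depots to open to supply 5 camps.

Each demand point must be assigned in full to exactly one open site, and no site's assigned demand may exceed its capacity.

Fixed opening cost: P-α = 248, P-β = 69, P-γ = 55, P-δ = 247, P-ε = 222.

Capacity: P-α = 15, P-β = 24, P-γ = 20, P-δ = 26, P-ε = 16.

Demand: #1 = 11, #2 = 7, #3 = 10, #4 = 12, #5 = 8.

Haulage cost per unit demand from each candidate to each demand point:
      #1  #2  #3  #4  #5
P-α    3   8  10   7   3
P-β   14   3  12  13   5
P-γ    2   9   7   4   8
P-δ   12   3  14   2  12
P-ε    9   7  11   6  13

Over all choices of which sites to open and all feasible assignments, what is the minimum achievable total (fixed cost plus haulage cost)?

598

Open {P-β, P-γ, P-δ}; cheapest assignment that respects the capacities:
  P-β (cap 24, load 18): #3, #5 — cost 10×12 + 8×5 = 160
  P-γ (cap 20, load 11): #1 — cost 11×2 = 22
  P-δ (cap 26, load 19): #2, #4 — cost 7×3 + 12×2 = 45
  Shipping 227, fixed 371 → total 598.
  Any other capacity-feasible assignment to {P-β, P-γ, P-δ} ships for at least 227.
Compare {P-β, P-γ, P-ε}: its best feasible assignment gives total 645.
Compare {P-α, P-β, P-γ}: its best feasible assignment gives total 658.
Every other set of open sites that can feasibly serve all demand totals ≥ 645 even under its best assignment. Minimum: 598.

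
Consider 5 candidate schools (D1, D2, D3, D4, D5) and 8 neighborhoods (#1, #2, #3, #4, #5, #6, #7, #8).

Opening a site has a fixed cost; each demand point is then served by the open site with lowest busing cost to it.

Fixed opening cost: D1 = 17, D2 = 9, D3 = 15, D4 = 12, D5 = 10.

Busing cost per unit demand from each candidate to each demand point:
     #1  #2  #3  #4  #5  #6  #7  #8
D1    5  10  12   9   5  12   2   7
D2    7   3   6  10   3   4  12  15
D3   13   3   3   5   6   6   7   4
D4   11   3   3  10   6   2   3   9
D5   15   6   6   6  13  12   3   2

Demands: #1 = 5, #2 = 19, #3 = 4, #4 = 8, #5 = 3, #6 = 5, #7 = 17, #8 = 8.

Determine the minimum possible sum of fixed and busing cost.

Open {D1, D4, D5}: assign each demand point to its cheapest open site.
  #1→D1 5×5=25, #2→D4 19×3=57, #3→D4 4×3=12, #4→D5 8×6=48, #5→D1 3×5=15, #6→D4 5×2=10, #7→D1 17×2=34, #8→D5 8×2=16
  busing cost 217, fixed 39 → total 256.
Compare {D1, D2, D4, D5}: busing cost 211 + fixed 48 = 259.
Compare {D1, D3, D4, D5}: busing cost 209 + fixed 54 = 263.
Compare {D1, D2, D3, D5}: busing cost 213 + fixed 51 = 264.
All other subsets cost ≥ 259. Minimum total cost: 256.

256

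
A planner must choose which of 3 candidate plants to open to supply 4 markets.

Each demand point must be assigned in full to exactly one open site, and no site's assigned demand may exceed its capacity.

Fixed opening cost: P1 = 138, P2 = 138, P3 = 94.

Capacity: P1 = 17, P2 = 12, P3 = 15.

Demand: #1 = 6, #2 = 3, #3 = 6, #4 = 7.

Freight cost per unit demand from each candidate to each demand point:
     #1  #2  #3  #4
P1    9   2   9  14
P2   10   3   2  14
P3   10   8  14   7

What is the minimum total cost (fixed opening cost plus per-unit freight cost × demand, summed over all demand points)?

362

Open {P2, P3}; cheapest assignment that respects the capacities:
  P2 (cap 12, load 9): #2, #3 — cost 3×3 + 6×2 = 21
  P3 (cap 15, load 13): #1, #4 — cost 6×10 + 7×7 = 109
  Shipping 130, fixed 232 → total 362.
  Any other capacity-feasible assignment to {P2, P3} ships for at least 130.
Compare {P1, P3}: its best feasible assignment gives total 395.
Compare {P1, P2}: its best feasible assignment gives total 446.
Every other set of open sites that can feasibly serve all demand totals ≥ 395 even under its best assignment. Minimum: 362.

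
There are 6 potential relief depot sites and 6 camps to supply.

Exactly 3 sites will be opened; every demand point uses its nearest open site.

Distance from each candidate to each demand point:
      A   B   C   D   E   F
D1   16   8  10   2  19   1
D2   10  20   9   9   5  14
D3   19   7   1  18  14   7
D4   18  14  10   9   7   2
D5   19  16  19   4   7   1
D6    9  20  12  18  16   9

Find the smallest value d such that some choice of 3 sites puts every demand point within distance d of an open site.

Open {D1, D2, D6}.
  Farthest demand point is A at distance 9 (to D6); all others are ≤ 9.
With {D2, D3, D6} the worst case is 9.
With {D3, D4, D6} the worst case is 9.
No size-3 selection achieves below 9.

9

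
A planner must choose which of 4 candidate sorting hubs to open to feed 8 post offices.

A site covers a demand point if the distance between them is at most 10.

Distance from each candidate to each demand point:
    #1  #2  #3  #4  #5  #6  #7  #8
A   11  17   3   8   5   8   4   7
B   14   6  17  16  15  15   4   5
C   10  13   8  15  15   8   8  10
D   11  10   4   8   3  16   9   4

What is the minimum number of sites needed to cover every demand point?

2

Coverage sets (demand points within 10 of each site):
  A: {#3, #4, #5, #6, #7, #8}
  B: {#2, #7, #8}
  C: {#1, #3, #6, #7, #8}
  D: {#2, #3, #4, #5, #7, #8}
No single site covers all 8 demand points.
But {C, D} covers everything, so the minimum is 2.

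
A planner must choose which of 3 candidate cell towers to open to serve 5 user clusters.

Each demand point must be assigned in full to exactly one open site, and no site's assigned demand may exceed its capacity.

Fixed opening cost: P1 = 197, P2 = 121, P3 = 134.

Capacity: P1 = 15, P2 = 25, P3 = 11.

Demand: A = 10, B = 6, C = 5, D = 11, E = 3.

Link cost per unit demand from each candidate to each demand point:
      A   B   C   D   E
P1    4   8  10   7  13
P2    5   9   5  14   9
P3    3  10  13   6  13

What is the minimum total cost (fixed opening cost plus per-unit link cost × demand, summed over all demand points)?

477

Open {P2, P3}; cheapest assignment that respects the capacities:
  P2 (cap 25, load 24): A, B, C, E — cost 10×5 + 6×9 + 5×5 + 3×9 = 156
  P3 (cap 11, load 11): D — cost 11×6 = 66
  Shipping 222, fixed 255 → total 477.
  Any other capacity-feasible assignment to {P2, P3} ships for at least 222.
Compare {P1, P2}: its best feasible assignment gives total 551.
Compare {P1, P2, P3}: its best feasible assignment gives total 664.
Every other set of open sites that can feasibly serve all demand totals ≥ 551 even under its best assignment. Minimum: 477.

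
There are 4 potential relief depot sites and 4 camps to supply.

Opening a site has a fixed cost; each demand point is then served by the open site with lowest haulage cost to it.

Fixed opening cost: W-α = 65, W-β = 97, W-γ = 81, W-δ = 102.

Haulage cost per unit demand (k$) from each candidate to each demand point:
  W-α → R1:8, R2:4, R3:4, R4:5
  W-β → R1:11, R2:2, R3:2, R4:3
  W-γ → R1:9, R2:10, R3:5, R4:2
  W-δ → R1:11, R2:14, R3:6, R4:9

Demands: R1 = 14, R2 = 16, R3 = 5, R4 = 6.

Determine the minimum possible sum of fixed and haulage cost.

291

Open {W-α}: assign each demand point to its cheapest open site.
  R1→W-α 14×8=112, R2→W-α 16×4=64, R3→W-α 5×4=20, R4→W-α 6×5=30
  haulage cost 226, fixed 65 → total 291.
Compare {W-β}: haulage cost 214 + fixed 97 = 311.
Compare {W-α, W-β}: haulage cost 172 + fixed 162 = 334.
Compare {W-α, W-γ}: haulage cost 208 + fixed 146 = 354.
All other subsets cost ≥ 311. Minimum total cost: 291.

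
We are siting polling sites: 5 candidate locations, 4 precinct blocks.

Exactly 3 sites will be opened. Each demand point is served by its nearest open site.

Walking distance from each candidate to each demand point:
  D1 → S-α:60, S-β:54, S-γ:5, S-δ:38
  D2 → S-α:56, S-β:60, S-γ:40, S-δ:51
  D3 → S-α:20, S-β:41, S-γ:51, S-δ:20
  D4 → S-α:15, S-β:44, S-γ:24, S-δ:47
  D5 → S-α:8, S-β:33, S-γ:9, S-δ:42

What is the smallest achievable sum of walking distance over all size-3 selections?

Open {D1, D3, D5}.
  S-α→D5 8, S-β→D5 33, S-γ→D1 5, S-δ→D3 20  ⇒ total 66.
Compare {D2, D3, D5}: total 70.
Compare {D3, D4, D5}: total 70.
No size-3 selection does better; minimum is 66.

66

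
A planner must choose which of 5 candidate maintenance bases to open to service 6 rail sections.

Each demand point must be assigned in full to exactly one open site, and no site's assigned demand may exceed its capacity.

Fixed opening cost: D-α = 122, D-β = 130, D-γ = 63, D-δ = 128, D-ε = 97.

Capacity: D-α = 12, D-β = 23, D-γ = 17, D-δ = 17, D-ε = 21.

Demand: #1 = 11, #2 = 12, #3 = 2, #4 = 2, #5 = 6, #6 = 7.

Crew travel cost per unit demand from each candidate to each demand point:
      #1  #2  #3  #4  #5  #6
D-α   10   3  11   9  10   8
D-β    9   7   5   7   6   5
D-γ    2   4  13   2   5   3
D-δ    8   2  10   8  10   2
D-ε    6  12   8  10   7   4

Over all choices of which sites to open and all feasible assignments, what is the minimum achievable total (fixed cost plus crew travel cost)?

388

Open {D-β, D-γ}; cheapest assignment that respects the capacities:
  D-β (cap 23, load 23): #2, #3, #4, #6 — cost 12×7 + 2×5 + 2×7 + 7×5 = 143
  D-γ (cap 17, load 17): #1, #5 — cost 11×2 + 6×5 = 52
  Shipping 195, fixed 193 → total 388.
  Any other capacity-feasible assignment to {D-β, D-γ} ships for at least 195.
Compare {D-γ, D-δ, D-ε}: its best feasible assignment gives total 424.
Compare {D-α, D-γ, D-ε}: its best feasible assignment gives total 430.
Every other set of open sites that can feasibly serve all demand totals ≥ 424 even under its best assignment. Minimum: 388.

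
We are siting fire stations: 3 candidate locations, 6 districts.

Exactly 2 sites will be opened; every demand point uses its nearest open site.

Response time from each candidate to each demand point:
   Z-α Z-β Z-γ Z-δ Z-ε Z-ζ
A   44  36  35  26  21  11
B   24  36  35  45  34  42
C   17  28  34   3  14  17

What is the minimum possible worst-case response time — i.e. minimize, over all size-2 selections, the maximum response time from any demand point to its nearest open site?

34

Open {A, C}.
  Farthest demand point is Z-γ at response time 34 (to C); all others are ≤ 34.
With {B, C} the worst case is 34.
With {A, B} the worst case is 36.
No size-2 selection achieves below 34.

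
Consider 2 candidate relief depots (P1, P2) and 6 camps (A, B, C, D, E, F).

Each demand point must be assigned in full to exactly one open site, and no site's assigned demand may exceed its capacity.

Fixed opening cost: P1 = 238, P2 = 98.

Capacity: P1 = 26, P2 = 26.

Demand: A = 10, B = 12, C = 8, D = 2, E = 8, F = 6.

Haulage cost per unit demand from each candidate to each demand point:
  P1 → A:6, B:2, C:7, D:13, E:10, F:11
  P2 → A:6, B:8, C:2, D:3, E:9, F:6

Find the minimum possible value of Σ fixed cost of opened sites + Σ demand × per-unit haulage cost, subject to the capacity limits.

Open {P1, P2}; cheapest assignment that respects the capacities:
  P1 (cap 26, load 22): A, B — cost 10×6 + 12×2 = 84
  P2 (cap 26, load 24): C, D, E, F — cost 8×2 + 2×3 + 8×9 + 6×6 = 130
  Shipping 214, fixed 336 → total 550.
  Any other capacity-feasible assignment to {P1, P2} ships for at least 214.
Total demand is 46 and no other set of sites has combined capacity ≥ 46, so {P1, P2} is the only feasible choice of open sites. Minimum: 550.

550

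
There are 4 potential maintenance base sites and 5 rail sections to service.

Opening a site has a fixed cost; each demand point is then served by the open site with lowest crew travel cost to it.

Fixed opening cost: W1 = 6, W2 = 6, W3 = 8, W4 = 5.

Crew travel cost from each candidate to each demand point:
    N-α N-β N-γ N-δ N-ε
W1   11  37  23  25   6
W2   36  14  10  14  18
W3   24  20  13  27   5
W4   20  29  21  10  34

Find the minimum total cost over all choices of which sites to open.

67

Open {W1, W2}: assign each demand point to its cheapest open site.
  N-α→W1 11, N-β→W2 14, N-γ→W2 10, N-δ→W2 14, N-ε→W1 6
  crew travel cost 55, fixed 12 → total 67.
Compare {W1, W2, W4}: crew travel cost 51 + fixed 17 = 68.
Compare {W1, W2, W3}: crew travel cost 54 + fixed 20 = 74.
Compare {W1, W2, W3, W4}: crew travel cost 50 + fixed 25 = 75.
All other subsets cost ≥ 68. Minimum total cost: 67.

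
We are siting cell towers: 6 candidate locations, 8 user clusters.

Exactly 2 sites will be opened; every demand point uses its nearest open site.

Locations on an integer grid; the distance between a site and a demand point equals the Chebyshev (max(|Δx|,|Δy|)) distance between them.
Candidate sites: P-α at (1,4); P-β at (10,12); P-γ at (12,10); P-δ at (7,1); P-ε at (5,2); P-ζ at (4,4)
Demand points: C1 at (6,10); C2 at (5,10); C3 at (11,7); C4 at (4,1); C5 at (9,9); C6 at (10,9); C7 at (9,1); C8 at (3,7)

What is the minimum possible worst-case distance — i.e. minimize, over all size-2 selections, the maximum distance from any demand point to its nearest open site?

Open {P-β, P-ε}.
  Farthest demand point is C2 at distance 5 (to P-β); all others are ≤ 5.
With {P-β, P-ζ} the worst case is 5.
With {P-β, P-δ} the worst case is 6.
No size-2 selection achieves below 5.

5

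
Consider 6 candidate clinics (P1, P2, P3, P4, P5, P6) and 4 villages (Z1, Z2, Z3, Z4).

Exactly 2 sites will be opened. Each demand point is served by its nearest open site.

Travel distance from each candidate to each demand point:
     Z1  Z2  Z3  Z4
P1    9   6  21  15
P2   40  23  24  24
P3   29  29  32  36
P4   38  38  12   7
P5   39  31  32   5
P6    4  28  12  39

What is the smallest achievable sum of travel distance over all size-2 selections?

Open {P1, P4}.
  Z1→P1 9, Z2→P1 6, Z3→P4 12, Z4→P4 7  ⇒ total 34.
Compare {P1, P6}: total 37.
Compare {P1, P5}: total 41.
No size-2 selection does better; minimum is 34.

34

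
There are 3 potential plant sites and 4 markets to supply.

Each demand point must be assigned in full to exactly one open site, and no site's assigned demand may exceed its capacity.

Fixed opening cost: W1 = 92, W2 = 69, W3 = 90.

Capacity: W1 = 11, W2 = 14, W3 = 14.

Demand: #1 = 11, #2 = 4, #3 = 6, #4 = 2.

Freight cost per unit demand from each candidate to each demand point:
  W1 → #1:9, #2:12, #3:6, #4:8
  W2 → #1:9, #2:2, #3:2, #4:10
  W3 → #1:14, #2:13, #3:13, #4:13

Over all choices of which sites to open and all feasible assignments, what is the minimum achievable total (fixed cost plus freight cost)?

300

Open {W1, W2}; cheapest assignment that respects the capacities:
  W1 (cap 11, load 11): #1 — cost 11×9 = 99
  W2 (cap 14, load 12): #2, #3, #4 — cost 4×2 + 6×2 + 2×10 = 40
  Shipping 139, fixed 161 → total 300.
  Any other capacity-feasible assignment to {W1, W2} ships for at least 139.
Compare {W2, W3}: its best feasible assignment gives total 353.
Compare {W1, W2, W3}: its best feasible assignment gives total 390.
Every other set of open sites that can feasibly serve all demand totals ≥ 353 even under its best assignment. Minimum: 300.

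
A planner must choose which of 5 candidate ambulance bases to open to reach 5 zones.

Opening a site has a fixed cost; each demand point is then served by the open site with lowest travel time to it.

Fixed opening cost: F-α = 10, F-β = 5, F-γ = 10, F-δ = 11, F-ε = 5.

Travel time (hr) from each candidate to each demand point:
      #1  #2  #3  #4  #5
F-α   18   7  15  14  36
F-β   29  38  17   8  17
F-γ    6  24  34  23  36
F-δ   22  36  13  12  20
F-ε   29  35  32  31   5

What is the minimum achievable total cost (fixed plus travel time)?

71

Open {F-α, F-β, F-γ, F-ε}: assign each demand point to its cheapest open site.
  #1→F-γ 6, #2→F-α 7, #3→F-α 15, #4→F-β 8, #5→F-ε 5
  travel time 41, fixed 30 → total 71.
Compare {F-α, F-γ, F-ε}: travel time 47 + fixed 25 = 72.
Compare {F-α, F-β, F-ε}: travel time 53 + fixed 20 = 73.
Compare {F-α, F-ε}: travel time 59 + fixed 15 = 74.
All other subsets cost ≥ 72. Minimum total cost: 71.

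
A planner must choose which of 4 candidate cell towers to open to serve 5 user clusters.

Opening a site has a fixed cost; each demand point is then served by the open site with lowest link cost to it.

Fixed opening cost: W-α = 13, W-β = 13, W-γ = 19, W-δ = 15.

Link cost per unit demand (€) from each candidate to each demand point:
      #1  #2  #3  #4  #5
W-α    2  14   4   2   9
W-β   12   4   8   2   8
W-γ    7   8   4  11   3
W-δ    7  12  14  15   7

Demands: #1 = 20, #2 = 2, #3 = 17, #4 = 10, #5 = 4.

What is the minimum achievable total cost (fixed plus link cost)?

Open {W-α, W-γ}: assign each demand point to its cheapest open site.
  #1→W-α 20×2=40, #2→W-γ 2×8=16, #3→W-α 17×4=68, #4→W-α 10×2=20, #5→W-γ 4×3=12
  link cost 156, fixed 32 → total 188.
Compare {W-α, W-β, W-γ}: link cost 148 + fixed 45 = 193.
Compare {W-α, W-β}: link cost 168 + fixed 26 = 194.
Compare {W-α, W-γ, W-δ}: link cost 156 + fixed 47 = 203.
All other subsets cost ≥ 193. Minimum total cost: 188.

188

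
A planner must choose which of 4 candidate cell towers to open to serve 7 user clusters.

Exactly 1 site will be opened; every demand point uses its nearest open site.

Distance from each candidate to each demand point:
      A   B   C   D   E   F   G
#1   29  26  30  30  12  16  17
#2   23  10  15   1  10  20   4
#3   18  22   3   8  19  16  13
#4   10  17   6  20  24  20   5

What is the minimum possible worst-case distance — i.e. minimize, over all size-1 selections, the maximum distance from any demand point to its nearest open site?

22

Open {#3}.
  Farthest demand point is B at distance 22 (to #3); all others are ≤ 22.
With {#2} the worst case is 23.
With {#4} the worst case is 24.
No size-1 selection achieves below 22.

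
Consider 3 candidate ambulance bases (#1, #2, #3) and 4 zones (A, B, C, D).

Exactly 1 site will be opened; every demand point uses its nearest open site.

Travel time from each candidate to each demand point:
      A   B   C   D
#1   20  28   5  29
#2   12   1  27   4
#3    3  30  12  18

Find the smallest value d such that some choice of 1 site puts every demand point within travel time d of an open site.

27

Open {#2}.
  Farthest demand point is C at travel time 27 (to #2); all others are ≤ 27.
With {#1} the worst case is 29.
With {#3} the worst case is 30.
No size-1 selection achieves below 27.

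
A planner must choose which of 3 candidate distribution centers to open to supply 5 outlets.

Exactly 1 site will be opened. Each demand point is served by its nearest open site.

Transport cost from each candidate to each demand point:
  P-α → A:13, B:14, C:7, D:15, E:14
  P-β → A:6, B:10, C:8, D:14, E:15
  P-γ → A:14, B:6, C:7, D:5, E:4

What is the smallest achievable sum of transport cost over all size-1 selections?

Open {P-γ}.
  A→P-γ 14, B→P-γ 6, C→P-γ 7, D→P-γ 5, E→P-γ 4  ⇒ total 36.
Compare {P-β}: total 53.
Compare {P-α}: total 63.

36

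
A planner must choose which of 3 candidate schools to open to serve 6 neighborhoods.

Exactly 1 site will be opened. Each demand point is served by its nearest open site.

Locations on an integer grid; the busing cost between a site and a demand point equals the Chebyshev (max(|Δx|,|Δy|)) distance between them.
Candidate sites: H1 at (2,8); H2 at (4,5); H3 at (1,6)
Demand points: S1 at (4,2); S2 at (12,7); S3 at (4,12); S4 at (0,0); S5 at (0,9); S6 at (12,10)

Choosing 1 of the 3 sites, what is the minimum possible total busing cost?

Open {H2}.
  S1→H2 3, S2→H2 8, S3→H2 7, S4→H2 5, S5→H2 4, S6→H2 8  ⇒ total 35.
Compare {H1}: total 40.
Compare {H3}: total 41.

35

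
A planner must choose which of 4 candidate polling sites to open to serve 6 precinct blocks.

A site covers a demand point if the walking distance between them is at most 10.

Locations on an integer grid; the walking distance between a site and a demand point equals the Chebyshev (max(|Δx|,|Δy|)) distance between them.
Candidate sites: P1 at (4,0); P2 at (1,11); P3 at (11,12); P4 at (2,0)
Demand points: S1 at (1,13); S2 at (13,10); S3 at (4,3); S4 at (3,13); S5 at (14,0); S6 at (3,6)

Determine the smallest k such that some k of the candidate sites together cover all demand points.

Coverage sets (demand points within 10 of each site):
  P1: {S2, S3, S5, S6}
  P2: {S1, S3, S4, S6}
  P3: {S1, S2, S3, S4, S6}
  P4: {S3, S6}
No single site covers all 6 demand points.
But {P1, P2} covers everything, so the minimum is 2.

2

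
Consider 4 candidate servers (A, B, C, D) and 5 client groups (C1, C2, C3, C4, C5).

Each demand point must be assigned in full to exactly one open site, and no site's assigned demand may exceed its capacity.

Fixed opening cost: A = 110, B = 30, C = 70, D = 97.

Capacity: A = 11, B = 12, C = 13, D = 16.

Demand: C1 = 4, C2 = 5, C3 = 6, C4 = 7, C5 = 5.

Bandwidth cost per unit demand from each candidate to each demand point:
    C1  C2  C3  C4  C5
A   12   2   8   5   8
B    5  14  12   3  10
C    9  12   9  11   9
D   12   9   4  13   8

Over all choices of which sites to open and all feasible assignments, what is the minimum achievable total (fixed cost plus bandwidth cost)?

277

Open {B, D}; cheapest assignment that respects the capacities:
  B (cap 12, load 11): C1, C4 — cost 4×5 + 7×3 = 41
  D (cap 16, load 16): C2, C3, C5 — cost 5×9 + 6×4 + 5×8 = 109
  Shipping 150, fixed 127 → total 277.
  Any other capacity-feasible assignment to {B, D} ships for at least 150.
Compare {B, C, D}: its best feasible assignment gives total 347.
Compare {A, B, D}: its best feasible assignment gives total 352.
Every other set of open sites that can feasibly serve all demand totals ≥ 347 even under its best assignment. Minimum: 277.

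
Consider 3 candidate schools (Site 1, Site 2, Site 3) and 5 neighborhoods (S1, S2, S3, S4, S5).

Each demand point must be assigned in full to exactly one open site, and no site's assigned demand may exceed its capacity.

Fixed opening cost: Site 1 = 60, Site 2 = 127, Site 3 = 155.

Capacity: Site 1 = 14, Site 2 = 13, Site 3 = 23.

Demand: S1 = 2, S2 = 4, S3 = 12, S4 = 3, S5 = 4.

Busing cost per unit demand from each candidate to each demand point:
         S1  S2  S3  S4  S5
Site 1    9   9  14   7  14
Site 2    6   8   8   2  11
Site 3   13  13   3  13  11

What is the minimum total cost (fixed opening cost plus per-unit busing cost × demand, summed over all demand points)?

Open {Site 1, Site 3}; cheapest assignment that respects the capacities:
  Site 1 (cap 14, load 9): S1, S2, S4 — cost 2×9 + 4×9 + 3×7 = 75
  Site 3 (cap 23, load 16): S3, S5 — cost 12×3 + 4×11 = 80
  Shipping 155, fixed 215 → total 370.
  Any other capacity-feasible assignment to {Site 1, Site 3} ships for at least 155.
Compare {Site 2, Site 3}: its best feasible assignment gives total 412.
Compare {Site 1, Site 2}: its best feasible assignment gives total 414.
Every other set of open sites that can feasibly serve all demand totals ≥ 412 even under its best assignment. Minimum: 370.

370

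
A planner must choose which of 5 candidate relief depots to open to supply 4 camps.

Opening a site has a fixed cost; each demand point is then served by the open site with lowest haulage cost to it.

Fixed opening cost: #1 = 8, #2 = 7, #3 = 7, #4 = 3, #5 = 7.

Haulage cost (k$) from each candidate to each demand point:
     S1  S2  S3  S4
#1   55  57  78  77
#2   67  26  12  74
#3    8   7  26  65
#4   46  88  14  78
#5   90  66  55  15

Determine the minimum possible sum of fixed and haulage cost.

Open {#3, #4, #5}: assign each demand point to its cheapest open site.
  S1→#3 8, S2→#3 7, S3→#4 14, S4→#5 15
  haulage cost 44, fixed 17 → total 61.
Compare {#2, #3, #5}: haulage cost 42 + fixed 21 = 63.
Compare {#2, #3, #4, #5}: haulage cost 42 + fixed 24 = 66.
Compare {#1, #3, #4, #5}: haulage cost 44 + fixed 25 = 69.
All other subsets cost ≥ 63. Minimum total cost: 61.

61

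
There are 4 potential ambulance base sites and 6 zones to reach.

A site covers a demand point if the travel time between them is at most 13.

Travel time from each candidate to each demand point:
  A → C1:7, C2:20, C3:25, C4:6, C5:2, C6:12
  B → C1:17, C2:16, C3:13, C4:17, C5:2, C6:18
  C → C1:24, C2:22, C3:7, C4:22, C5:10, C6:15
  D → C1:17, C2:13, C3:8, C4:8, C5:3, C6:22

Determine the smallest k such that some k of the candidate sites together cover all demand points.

2

Coverage sets (demand points within 13 of each site):
  A: {C1, C4, C5, C6}
  B: {C3, C5}
  C: {C3, C5}
  D: {C2, C3, C4, C5}
No single site covers all 6 demand points.
But {A, D} covers everything, so the minimum is 2.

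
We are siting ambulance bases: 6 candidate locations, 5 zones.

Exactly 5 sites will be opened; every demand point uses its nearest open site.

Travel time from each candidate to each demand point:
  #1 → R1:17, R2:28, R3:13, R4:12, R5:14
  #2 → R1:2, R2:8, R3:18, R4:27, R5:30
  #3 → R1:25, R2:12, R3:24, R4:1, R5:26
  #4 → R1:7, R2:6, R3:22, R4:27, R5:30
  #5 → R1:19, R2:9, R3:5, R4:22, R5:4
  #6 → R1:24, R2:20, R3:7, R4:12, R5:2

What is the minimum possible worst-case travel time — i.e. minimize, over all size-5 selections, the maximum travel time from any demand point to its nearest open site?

Open {#1, #2, #3, #4, #5}.
  Farthest demand point is R2 at travel time 6 (to #4); all others are ≤ 6.
With {#2, #3, #4, #5, #6} the worst case is 6.
With {#1, #2, #3, #4, #6} the worst case is 7.
No size-5 selection achieves below 6.

6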